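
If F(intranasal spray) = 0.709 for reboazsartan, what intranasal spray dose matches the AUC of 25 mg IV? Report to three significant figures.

For equal systemic exposure: F × D_ev = D_iv
D_ev = D_iv / F = 25 / 0.709 = 35.2609 mg

D_intranasal = 35.3 mg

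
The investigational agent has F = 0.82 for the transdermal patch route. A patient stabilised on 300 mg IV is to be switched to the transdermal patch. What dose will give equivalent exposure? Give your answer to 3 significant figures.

For equal systemic exposure: F × D_ev = D_iv
D_ev = D_iv / F = 300 / 0.82 = 365.854 mg

D_transdermal = 366 mg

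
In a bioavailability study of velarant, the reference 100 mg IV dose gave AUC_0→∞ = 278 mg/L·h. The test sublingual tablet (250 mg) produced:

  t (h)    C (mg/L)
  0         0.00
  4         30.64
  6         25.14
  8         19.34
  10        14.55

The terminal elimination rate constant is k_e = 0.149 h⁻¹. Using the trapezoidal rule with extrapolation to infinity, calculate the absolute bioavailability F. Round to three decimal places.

Trapezoidal AUC_0→10 (sublingual tablet):
  [0→4]: (0.00+30.64)/2 × 4 = 61.28
  [4→6]: (30.64+25.14)/2 × 2 = 55.78
  [6→8]: (25.14+19.34)/2 × 2 = 44.48
  [8→10]: (19.34+14.55)/2 × 2 = 33.89
  Sum = 195.43 mg/L·h
Tail: C_last/k_e = 14.55/0.149 = 97.651
AUC_0→∞ (sublingual tablet) = 195.43 + 97.651 = 293.081 mg/L·h
F = (AUC_ev/D_ev)/(AUC_iv/D_iv) = (293.081/250)/(278/100) = 1.172324/2.78 = 0.4217

F = 0.422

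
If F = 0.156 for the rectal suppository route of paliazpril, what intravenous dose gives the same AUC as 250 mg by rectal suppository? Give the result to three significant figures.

Systemic exposure from an extravascular dose = F × D_ev, so the equivalent IV dose is F × D_ev.
D_iv = F × D_ev = 0.156 × 250 = 39 mg

D_iv = 39.0 mg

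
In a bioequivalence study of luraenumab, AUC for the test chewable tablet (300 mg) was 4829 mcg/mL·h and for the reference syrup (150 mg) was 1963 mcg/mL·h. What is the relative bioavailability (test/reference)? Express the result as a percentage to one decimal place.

F_rel = 123.0%

F_rel = (AUC_test/D_test) / (AUC_ref/D_ref)
      = (4829/300) / (1963/150)
      = 16.0967 / 13.0867 = 1.2300 = 123.00%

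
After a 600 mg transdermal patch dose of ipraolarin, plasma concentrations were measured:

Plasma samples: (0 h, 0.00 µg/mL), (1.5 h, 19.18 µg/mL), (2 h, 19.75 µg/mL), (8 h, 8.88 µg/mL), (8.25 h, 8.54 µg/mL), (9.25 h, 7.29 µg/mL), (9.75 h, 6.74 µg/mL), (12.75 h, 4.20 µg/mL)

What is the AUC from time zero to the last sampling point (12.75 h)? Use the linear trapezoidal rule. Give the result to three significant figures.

Trapezoidal AUC_0→12.75:
  [0→1.5]: (0.00+19.18)/2 × 1.5 = 14.385
  [1.5→2]: (19.18+19.75)/2 × 0.5 = 9.7325
  [2→8]: (19.75+8.88)/2 × 6 = 85.89
  [8→8.25]: (8.88+8.54)/2 × 0.25 = 2.1775
  [8.25→9.25]: (8.54+7.29)/2 × 1 = 7.915
  [9.25→9.75]: (7.29+6.74)/2 × 0.5 = 3.5075
  [9.75→12.75]: (6.74+4.20)/2 × 3 = 16.41
  Sum = 140.0175 µg/mL·h

AUC = 140 µg/mL·h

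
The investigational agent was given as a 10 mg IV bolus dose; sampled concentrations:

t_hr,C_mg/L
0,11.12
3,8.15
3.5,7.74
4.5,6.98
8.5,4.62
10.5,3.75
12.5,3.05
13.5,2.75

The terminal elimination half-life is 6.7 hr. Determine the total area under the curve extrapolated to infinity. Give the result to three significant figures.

AUC = 108 mg/L·hr

Trapezoidal AUC_0→13.5:
  [0→3]: (11.12+8.15)/2 × 3 = 28.905
  [3→3.5]: (8.15+7.74)/2 × 0.5 = 3.9725
  [3.5→4.5]: (7.74+6.98)/2 × 1 = 7.36
  [4.5→8.5]: (6.98+4.62)/2 × 4 = 23.2
  [8.5→10.5]: (4.62+3.75)/2 × 2 = 8.37
  [10.5→12.5]: (3.75+3.05)/2 × 2 = 6.8
  [12.5→13.5]: (3.05+2.75)/2 × 1 = 2.9
  Sum = 81.5075 mg/L·hr
k_e = ln2 / t½ = 0.693147 / 6.7 = 0.1035 hr^-1
Extrapolated tail: C_last / k_e = 2.75 / 0.1035 = 26.570
AUC_0→∞ = 81.5075 + 26.570 = 108.0775 mg/L·hr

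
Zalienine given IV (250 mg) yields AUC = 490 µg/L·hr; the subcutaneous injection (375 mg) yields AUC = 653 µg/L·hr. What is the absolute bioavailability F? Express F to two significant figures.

F = (AUC_ev / D_ev) / (AUC_iv / D_iv)
  = (653/375) / (490/250)
  = 1.74133 / 1.96 = 0.8884

F = 0.89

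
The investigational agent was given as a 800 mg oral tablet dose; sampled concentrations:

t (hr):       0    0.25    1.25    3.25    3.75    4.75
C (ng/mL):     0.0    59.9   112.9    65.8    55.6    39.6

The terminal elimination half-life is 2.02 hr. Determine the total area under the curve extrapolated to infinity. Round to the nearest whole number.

Trapezoidal AUC_0→4.75:
  [0→0.25]: (0.0+59.9)/2 × 0.25 = 7.4875
  [0.25→1.25]: (59.9+112.9)/2 × 1 = 86.4
  [1.25→3.25]: (112.9+65.8)/2 × 2 = 178.7
  [3.25→3.75]: (65.8+55.6)/2 × 0.5 = 30.35
  [3.75→4.75]: (55.6+39.6)/2 × 1 = 47.6
  Sum = 350.5375 ng/mL·hr
k_e = ln2 / t½ = 0.693147 / 2.02 = 0.3431 hr^-1
Extrapolated tail: C_last / k_e = 39.6 / 0.3431 = 115.418
AUC_0→∞ = 350.5375 + 115.418 = 465.9555 ng/mL·hr

AUC = 466 ng/mL·hr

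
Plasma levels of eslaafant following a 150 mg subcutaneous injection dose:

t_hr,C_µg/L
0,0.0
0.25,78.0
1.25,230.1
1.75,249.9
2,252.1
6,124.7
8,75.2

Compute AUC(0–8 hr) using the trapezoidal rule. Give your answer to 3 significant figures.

Trapezoidal AUC_0→8:
  [0→0.25]: (0.0+78.0)/2 × 0.25 = 9.75
  [0.25→1.25]: (78.0+230.1)/2 × 1 = 154.05
  [1.25→1.75]: (230.1+249.9)/2 × 0.5 = 120.0
  [1.75→2]: (249.9+252.1)/2 × 0.25 = 62.75
  [2→6]: (252.1+124.7)/2 × 4 = 753.6
  [6→8]: (124.7+75.2)/2 × 2 = 199.9
  Sum = 1300.05 µg/L·hr

AUC = 1300 µg/L·hr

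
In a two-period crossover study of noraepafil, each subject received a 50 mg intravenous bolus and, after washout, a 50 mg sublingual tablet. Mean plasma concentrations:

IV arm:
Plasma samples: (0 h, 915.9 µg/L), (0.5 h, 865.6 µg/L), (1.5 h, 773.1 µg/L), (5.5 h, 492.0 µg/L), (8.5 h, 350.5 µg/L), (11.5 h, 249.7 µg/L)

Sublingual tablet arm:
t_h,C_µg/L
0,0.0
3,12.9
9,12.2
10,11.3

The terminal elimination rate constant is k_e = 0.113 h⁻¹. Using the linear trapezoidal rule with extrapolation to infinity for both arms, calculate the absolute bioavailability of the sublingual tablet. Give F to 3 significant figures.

F = 0.0253

Trapezoidal AUC_0→11.5 (IV):
  [0→0.5]: (915.9+865.6)/2 × 0.5 = 445.375
  [0.5→1.5]: (865.6+773.1)/2 × 1 = 819.35
  [1.5→5.5]: (773.1+492.0)/2 × 4 = 2530.2
  [5.5→8.5]: (492.0+350.5)/2 × 3 = 1263.75
  [8.5→11.5]: (350.5+249.7)/2 × 3 = 900.3
  Sum = 5958.975 µg/L·h
IV tail: 249.7/0.113 = 2209.735; AUC_iv,0→∞ = 5958.975 + 2209.735 = 8168.71 µg/L·h
Trapezoidal AUC_0→10 (sublingual tablet):
  [0→3]: (0.0+12.9)/2 × 3 = 19.35
  [3→9]: (12.9+12.2)/2 × 6 = 75.3
  [9→10]: (12.2+11.3)/2 × 1 = 11.75
  Sum = 106.4 µg/L·h
sublingual tablet tail: 11.3/0.113 = 100.000; AUC_ev,0→∞ = 106.4 + 100.000 = 206.4 µg/L·h
F = (AUC_ev/D_ev)/(AUC_iv/D_iv) = (206.4/50)/(8168.71/50) = 4.128/163.3742 = 0.0253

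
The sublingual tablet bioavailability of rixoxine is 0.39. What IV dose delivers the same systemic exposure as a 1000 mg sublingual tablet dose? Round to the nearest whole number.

D_iv = 390 mg

Systemic exposure from an extravascular dose = F × D_ev, so the equivalent IV dose is F × D_ev.
D_iv = F × D_ev = 0.39 × 1000 = 390 mg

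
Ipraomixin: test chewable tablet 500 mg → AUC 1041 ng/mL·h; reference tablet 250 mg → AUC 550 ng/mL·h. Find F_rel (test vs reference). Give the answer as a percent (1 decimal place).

F_rel = 94.6%

F_rel = (AUC_test/D_test) / (AUC_ref/D_ref)
      = (1041/500) / (550/250)
      = 2.082 / 2.2 = 0.9464 = 94.64%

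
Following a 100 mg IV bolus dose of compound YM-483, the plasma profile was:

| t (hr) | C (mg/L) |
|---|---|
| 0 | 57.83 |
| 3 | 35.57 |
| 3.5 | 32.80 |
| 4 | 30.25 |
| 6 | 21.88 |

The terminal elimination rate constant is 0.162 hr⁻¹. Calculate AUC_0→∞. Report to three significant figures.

AUC = 360 mg/L·hr

Trapezoidal AUC_0→6:
  [0→3]: (57.83+35.57)/2 × 3 = 140.1
  [3→3.5]: (35.57+32.80)/2 × 0.5 = 17.0925
  [3.5→4]: (32.80+30.25)/2 × 0.5 = 15.7625
  [4→6]: (30.25+21.88)/2 × 2 = 52.13
  Sum = 225.085 mg/L·hr
Extrapolated tail: C_last / k_e = 21.88 / 0.162 = 135.062
AUC_0→∞ = 225.085 + 135.062 = 360.147 mg/L·hr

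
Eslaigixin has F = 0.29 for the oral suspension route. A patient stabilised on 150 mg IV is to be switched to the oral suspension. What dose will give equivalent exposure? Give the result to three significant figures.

For equal systemic exposure: F × D_ev = D_iv
D_ev = D_iv / F = 150 / 0.29 = 517.241 mg

D_oral = 517 mg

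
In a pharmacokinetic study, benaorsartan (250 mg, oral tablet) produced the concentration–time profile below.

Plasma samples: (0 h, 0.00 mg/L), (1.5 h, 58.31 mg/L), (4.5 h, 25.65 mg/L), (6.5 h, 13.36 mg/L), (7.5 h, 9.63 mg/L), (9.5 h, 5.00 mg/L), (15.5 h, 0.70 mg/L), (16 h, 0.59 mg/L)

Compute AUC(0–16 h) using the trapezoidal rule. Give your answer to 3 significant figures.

Trapezoidal AUC_0→16:
  [0→1.5]: (0.00+58.31)/2 × 1.5 = 43.7325
  [1.5→4.5]: (58.31+25.65)/2 × 3 = 125.94
  [4.5→6.5]: (25.65+13.36)/2 × 2 = 39.01
  [6.5→7.5]: (13.36+9.63)/2 × 1 = 11.495
  [7.5→9.5]: (9.63+5.00)/2 × 2 = 14.63
  [9.5→15.5]: (5.00+0.70)/2 × 6 = 17.1
  [15.5→16]: (0.70+0.59)/2 × 0.5 = 0.3225
  Sum = 252.23 mg/L·h

AUC = 252 mg/L·h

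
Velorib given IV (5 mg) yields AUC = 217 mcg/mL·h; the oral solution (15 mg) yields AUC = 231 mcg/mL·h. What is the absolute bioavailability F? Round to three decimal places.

F = 0.355

F = (AUC_ev / D_ev) / (AUC_iv / D_iv)
  = (231/15) / (217/5)
  = 15.4 / 43.4 = 0.3548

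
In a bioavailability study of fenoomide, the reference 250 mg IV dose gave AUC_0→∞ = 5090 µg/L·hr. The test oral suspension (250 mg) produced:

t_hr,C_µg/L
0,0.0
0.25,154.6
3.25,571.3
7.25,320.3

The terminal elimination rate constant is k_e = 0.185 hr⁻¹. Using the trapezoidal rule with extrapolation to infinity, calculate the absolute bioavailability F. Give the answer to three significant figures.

F = 0.908

Trapezoidal AUC_0→7.25 (oral suspension):
  [0→0.25]: (0.0+154.6)/2 × 0.25 = 19.325
  [0.25→3.25]: (154.6+571.3)/2 × 3 = 1088.85
  [3.25→7.25]: (571.3+320.3)/2 × 4 = 1783.2
  Sum = 2891.375 µg/L·hr
Tail: C_last/k_e = 320.3/0.185 = 1731.351
AUC_0→∞ (oral suspension) = 2891.375 + 1731.351 = 4622.726 µg/L·hr
F = (AUC_ev/D_ev)/(AUC_iv/D_iv) = (4622.726/250)/(5090/250) = 18.490904/20.36 = 0.9082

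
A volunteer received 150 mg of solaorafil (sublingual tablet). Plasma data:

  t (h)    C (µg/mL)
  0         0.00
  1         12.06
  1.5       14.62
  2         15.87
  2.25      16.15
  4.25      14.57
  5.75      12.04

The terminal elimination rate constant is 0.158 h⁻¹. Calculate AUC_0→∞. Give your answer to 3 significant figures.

Trapezoidal AUC_0→5.75:
  [0→1]: (0.00+12.06)/2 × 1 = 6.03
  [1→1.5]: (12.06+14.62)/2 × 0.5 = 6.67
  [1.5→2]: (14.62+15.87)/2 × 0.5 = 7.6225
  [2→2.25]: (15.87+16.15)/2 × 0.25 = 4.0025
  [2.25→4.25]: (16.15+14.57)/2 × 2 = 30.72
  [4.25→5.75]: (14.57+12.04)/2 × 1.5 = 19.9575
  Sum = 75.0025 µg/mL·h
Extrapolated tail: C_last / k_e = 12.04 / 0.158 = 76.203
AUC_0→∞ = 75.0025 + 76.203 = 151.2055 µg/mL·h

AUC = 151 µg/mL·h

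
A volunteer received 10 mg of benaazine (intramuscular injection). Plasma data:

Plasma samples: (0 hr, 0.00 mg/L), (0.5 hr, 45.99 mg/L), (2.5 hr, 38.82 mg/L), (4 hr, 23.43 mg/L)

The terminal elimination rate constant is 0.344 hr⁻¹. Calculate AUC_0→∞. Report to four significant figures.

Trapezoidal AUC_0→4:
  [0→0.5]: (0.00+45.99)/2 × 0.5 = 11.4975
  [0.5→2.5]: (45.99+38.82)/2 × 2 = 84.81
  [2.5→4]: (38.82+23.43)/2 × 1.5 = 46.6875
  Sum = 142.995 mg/L·hr
Extrapolated tail: C_last / k_e = 23.43 / 0.344 = 68.110
AUC_0→∞ = 142.995 + 68.110 = 211.105 mg/L·hr

AUC = 211.1 mg/L·hr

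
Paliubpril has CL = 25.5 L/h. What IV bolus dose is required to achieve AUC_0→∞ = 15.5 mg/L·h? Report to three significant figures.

Dose = 395 mg

Dose_iv = CL × AUC_0→∞
     = 25.5 × 15.5 = 395.25 mg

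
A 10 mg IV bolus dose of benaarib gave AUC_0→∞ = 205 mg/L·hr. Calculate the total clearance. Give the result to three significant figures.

CL = Dose_iv / AUC_0→∞
   = 10 / 205 = 0.0487805 L/hr

CL = 0.0488 L/hr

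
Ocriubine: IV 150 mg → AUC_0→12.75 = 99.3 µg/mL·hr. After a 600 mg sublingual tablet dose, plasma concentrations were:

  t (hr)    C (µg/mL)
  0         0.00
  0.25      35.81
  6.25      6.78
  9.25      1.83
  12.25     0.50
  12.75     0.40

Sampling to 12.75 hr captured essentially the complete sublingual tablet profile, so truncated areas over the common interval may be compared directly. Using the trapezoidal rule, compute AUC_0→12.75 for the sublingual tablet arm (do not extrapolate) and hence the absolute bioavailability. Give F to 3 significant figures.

Trapezoidal AUC_0→12.75 (sublingual tablet):
  [0→0.25]: (0.00+35.81)/2 × 0.25 = 4.47625
  [0.25→6.25]: (35.81+6.78)/2 × 6 = 127.77
  [6.25→9.25]: (6.78+1.83)/2 × 3 = 12.915
  [9.25→12.25]: (1.83+0.50)/2 × 3 = 3.495
  [12.25→12.75]: (0.50+0.40)/2 × 0.5 = 0.225
  Sum = 148.88125 µg/mL·hr
F = (AUC_ev/D_ev)/(AUC_iv/D_iv) = (148.88125/600)/(99.3/150) = 0.248135/0.662 = 0.3748

F = 0.375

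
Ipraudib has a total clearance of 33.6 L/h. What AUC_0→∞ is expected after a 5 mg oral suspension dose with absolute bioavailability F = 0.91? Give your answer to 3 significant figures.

AUC_0→∞ = F × Dose / CL
        = 0.91 × 5 / 33.6 = 0.135417 mg/L·h

AUC = 0.135 mg/L·h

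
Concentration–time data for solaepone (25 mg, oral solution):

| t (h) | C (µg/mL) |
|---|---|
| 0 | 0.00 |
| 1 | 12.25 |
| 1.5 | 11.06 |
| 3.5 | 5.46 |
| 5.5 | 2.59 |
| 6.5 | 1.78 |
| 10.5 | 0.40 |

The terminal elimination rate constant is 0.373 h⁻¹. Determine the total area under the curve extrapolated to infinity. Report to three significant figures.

AUC = 44.1 µg/mL·h

Trapezoidal AUC_0→10.5:
  [0→1]: (0.00+12.25)/2 × 1 = 6.125
  [1→1.5]: (12.25+11.06)/2 × 0.5 = 5.8275
  [1.5→3.5]: (11.06+5.46)/2 × 2 = 16.52
  [3.5→5.5]: (5.46+2.59)/2 × 2 = 8.05
  [5.5→6.5]: (2.59+1.78)/2 × 1 = 2.185
  [6.5→10.5]: (1.78+0.40)/2 × 4 = 4.36
  Sum = 43.0675 µg/mL·h
Extrapolated tail: C_last / k_e = 0.40 / 0.373 = 1.072
AUC_0→∞ = 43.0675 + 1.072 = 44.1395 µg/mL·h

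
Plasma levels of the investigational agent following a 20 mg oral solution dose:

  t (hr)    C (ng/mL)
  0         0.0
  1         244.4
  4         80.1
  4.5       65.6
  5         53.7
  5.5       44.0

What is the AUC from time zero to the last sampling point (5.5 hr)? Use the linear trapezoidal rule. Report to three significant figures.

Trapezoidal AUC_0→5.5:
  [0→1]: (0.0+244.4)/2 × 1 = 122.2
  [1→4]: (244.4+80.1)/2 × 3 = 486.75
  [4→4.5]: (80.1+65.6)/2 × 0.5 = 36.425
  [4.5→5]: (65.6+53.7)/2 × 0.5 = 29.825
  [5→5.5]: (53.7+44.0)/2 × 0.5 = 24.425
  Sum = 699.625 ng/mL·hr

AUC = 700 ng/mL·hr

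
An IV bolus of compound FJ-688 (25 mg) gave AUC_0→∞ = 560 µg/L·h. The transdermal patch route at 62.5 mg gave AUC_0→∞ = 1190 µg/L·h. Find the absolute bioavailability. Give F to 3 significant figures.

F = 0.850

F = (AUC_ev / D_ev) / (AUC_iv / D_iv)
  = (1190/62.5) / (560/25)
  = 19.04 / 22.4 = 0.8500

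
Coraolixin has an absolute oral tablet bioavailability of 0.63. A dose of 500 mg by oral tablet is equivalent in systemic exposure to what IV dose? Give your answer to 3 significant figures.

Systemic exposure from an extravascular dose = F × D_ev, so the equivalent IV dose is F × D_ev.
D_iv = F × D_ev = 0.63 × 500 = 315 mg

D_iv = 315 mg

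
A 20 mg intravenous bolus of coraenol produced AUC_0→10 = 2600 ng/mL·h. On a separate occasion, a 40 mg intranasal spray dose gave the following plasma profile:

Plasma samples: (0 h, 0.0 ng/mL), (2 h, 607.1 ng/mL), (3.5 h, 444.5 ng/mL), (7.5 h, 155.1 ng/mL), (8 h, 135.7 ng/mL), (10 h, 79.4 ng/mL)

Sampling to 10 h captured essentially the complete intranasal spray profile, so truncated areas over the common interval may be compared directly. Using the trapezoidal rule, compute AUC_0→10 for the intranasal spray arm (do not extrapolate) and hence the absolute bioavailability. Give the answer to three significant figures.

Trapezoidal AUC_0→10 (intranasal spray):
  [0→2]: (0.0+607.1)/2 × 2 = 607.1
  [2→3.5]: (607.1+444.5)/2 × 1.5 = 788.7
  [3.5→7.5]: (444.5+155.1)/2 × 4 = 1199.2
  [7.5→8]: (155.1+135.7)/2 × 0.5 = 72.7
  [8→10]: (135.7+79.4)/2 × 2 = 215.1
  Sum = 2882.8 ng/mL·h
F = (AUC_ev/D_ev)/(AUC_iv/D_iv) = (2882.8/40)/(2600/20) = 72.07/130 = 0.5544

F = 0.554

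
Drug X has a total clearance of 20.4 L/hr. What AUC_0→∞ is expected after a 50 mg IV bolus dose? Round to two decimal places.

AUC = 2.45 mg/L·hr

AUC_0→∞ = Dose_iv / CL
        = 50 / 20.4 = 2.45098 mg/L·hr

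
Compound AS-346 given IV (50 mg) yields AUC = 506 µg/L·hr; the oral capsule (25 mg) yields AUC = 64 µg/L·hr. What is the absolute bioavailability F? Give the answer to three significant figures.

F = 0.253

F = (AUC_ev / D_ev) / (AUC_iv / D_iv)
  = (64/25) / (506/50)
  = 2.56 / 10.12 = 0.2530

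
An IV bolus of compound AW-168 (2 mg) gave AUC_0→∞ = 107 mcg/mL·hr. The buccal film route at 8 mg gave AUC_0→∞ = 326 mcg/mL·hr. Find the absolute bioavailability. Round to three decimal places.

F = (AUC_ev / D_ev) / (AUC_iv / D_iv)
  = (326/8) / (107/2)
  = 40.75 / 53.5 = 0.7617

F = 0.762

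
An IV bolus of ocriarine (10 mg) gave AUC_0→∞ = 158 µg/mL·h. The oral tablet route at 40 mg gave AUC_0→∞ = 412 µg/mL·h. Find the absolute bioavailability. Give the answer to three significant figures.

F = (AUC_ev / D_ev) / (AUC_iv / D_iv)
  = (412/40) / (158/10)
  = 10.3 / 15.8 = 0.6519

F = 0.652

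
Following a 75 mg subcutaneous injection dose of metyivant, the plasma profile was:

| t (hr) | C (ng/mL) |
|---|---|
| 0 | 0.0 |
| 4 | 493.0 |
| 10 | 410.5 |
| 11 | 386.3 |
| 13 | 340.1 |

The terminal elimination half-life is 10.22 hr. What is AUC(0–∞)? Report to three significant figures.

AUC = 9840 ng/mL·hr

Trapezoidal AUC_0→13:
  [0→4]: (0.0+493.0)/2 × 4 = 986.0
  [4→10]: (493.0+410.5)/2 × 6 = 2710.5
  [10→11]: (410.5+386.3)/2 × 1 = 398.4
  [11→13]: (386.3+340.1)/2 × 2 = 726.4
  Sum = 4821.3 ng/mL·hr
k_e = ln2 / t½ = 0.693147 / 10.22 = 0.0678 hr^-1
Extrapolated tail: C_last / k_e = 340.1 / 0.0678 = 5016.224
AUC_0→∞ = 4821.3 + 5016.224 = 9837.524 ng/mL·hr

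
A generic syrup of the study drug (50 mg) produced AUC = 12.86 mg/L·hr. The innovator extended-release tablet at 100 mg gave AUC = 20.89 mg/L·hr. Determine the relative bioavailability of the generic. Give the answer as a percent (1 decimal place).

F_rel = (AUC_test/D_test) / (AUC_ref/D_ref)
      = (12.86/50) / (20.89/100)
      = 0.2572 / 0.2089 = 1.2312 = 123.12%

F_rel = 123.1%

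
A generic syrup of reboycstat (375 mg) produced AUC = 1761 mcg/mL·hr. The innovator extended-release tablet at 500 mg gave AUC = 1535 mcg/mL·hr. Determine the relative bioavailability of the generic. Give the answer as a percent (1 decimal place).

F_rel = (AUC_test/D_test) / (AUC_ref/D_ref)
      = (1761/375) / (1535/500)
      = 4.696 / 3.07 = 1.5296 = 152.96%

F_rel = 153.0%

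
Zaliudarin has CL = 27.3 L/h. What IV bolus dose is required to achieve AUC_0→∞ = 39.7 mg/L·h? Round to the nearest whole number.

Dose_iv = CL × AUC_0→∞
     = 27.3 × 39.7 = 1083.81 mg

Dose = 1084 mg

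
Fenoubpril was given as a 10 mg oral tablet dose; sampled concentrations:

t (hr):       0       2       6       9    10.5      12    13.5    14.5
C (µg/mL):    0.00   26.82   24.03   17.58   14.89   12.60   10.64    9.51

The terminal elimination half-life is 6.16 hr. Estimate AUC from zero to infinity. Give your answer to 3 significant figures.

AUC = 348 µg/mL·hr

Trapezoidal AUC_0→14.5:
  [0→2]: (0.00+26.82)/2 × 2 = 26.82
  [2→6]: (26.82+24.03)/2 × 4 = 101.7
  [6→9]: (24.03+17.58)/2 × 3 = 62.415
  [9→10.5]: (17.58+14.89)/2 × 1.5 = 24.3525
  [10.5→12]: (14.89+12.60)/2 × 1.5 = 20.6175
  [12→13.5]: (12.60+10.64)/2 × 1.5 = 17.43
  [13.5→14.5]: (10.64+9.51)/2 × 1 = 10.075
  Sum = 263.41 µg/mL·hr
k_e = ln2 / t½ = 0.693147 / 6.16 = 0.1125 hr^-1
Extrapolated tail: C_last / k_e = 9.51 / 0.1125 = 84.533
AUC_0→∞ = 263.41 + 84.533 = 347.943 µg/mL·hr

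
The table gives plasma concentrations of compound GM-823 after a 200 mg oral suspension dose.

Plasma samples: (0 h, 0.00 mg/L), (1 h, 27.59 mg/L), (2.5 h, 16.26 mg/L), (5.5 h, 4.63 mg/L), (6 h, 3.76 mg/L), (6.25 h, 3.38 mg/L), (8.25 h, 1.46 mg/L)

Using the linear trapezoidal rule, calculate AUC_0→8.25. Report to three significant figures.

Trapezoidal AUC_0→8.25:
  [0→1]: (0.00+27.59)/2 × 1 = 13.795
  [1→2.5]: (27.59+16.26)/2 × 1.5 = 32.8875
  [2.5→5.5]: (16.26+4.63)/2 × 3 = 31.335
  [5.5→6]: (4.63+3.76)/2 × 0.5 = 2.0975
  [6→6.25]: (3.76+3.38)/2 × 0.25 = 0.8925
  [6.25→8.25]: (3.38+1.46)/2 × 2 = 4.84
  Sum = 85.8475 mg/L·h

AUC = 85.8 mg/L·h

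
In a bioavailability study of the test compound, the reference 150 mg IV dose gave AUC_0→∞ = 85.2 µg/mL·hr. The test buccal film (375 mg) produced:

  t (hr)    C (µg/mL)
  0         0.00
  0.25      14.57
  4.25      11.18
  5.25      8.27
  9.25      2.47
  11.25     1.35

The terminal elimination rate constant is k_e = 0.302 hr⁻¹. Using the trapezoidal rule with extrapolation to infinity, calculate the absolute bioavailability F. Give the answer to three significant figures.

F = 0.436

Trapezoidal AUC_0→11.25 (buccal film):
  [0→0.25]: (0.00+14.57)/2 × 0.25 = 1.82125
  [0.25→4.25]: (14.57+11.18)/2 × 4 = 51.5
  [4.25→5.25]: (11.18+8.27)/2 × 1 = 9.725
  [5.25→9.25]: (8.27+2.47)/2 × 4 = 21.48
  [9.25→11.25]: (2.47+1.35)/2 × 2 = 3.82
  Sum = 88.34625 µg/mL·hr
Tail: C_last/k_e = 1.35/0.302 = 4.470
AUC_0→∞ (buccal film) = 88.34625 + 4.470 = 92.81625 µg/mL·hr
F = (AUC_ev/D_ev)/(AUC_iv/D_iv) = (92.81625/375)/(85.2/150) = 0.24751/0.568 = 0.4358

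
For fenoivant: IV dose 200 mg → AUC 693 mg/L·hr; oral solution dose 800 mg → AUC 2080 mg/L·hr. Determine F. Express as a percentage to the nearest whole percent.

F = (AUC_ev / D_ev) / (AUC_iv / D_iv)
  = (2080/800) / (693/200)
  = 2.6 / 3.465 = 0.7504
  = 75.04%

F = 75%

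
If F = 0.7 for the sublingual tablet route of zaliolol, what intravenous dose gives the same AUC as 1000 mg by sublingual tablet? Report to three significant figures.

D_iv = 700 mg

Systemic exposure from an extravascular dose = F × D_ev, so the equivalent IV dose is F × D_ev.
D_iv = F × D_ev = 0.7 × 1000 = 700 mg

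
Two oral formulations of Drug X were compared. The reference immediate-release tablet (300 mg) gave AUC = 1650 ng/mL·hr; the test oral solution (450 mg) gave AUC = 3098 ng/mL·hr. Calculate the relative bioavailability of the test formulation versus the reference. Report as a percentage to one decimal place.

F_rel = (AUC_test/D_test) / (AUC_ref/D_ref)
      = (3098/450) / (1650/300)
      = 6.88444 / 5.5 = 1.2517 = 125.17%

F_rel = 125.2%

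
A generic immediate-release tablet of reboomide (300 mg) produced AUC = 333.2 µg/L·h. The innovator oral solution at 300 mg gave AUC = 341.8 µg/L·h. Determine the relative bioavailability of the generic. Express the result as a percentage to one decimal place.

F_rel = 97.5%

F_rel = (AUC_test/D_test) / (AUC_ref/D_ref)
      = (333.2/300) / (341.8/300)
      = 1.11067 / 1.13933 = 0.9748 = 97.48%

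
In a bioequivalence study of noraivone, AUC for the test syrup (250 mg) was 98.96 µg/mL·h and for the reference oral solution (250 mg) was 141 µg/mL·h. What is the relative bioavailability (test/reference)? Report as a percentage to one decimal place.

F_rel = (AUC_test/D_test) / (AUC_ref/D_ref)
      = (98.96/250) / (141/250)
      = 0.39584 / 0.564 = 0.7018 = 70.18%

F_rel = 70.2%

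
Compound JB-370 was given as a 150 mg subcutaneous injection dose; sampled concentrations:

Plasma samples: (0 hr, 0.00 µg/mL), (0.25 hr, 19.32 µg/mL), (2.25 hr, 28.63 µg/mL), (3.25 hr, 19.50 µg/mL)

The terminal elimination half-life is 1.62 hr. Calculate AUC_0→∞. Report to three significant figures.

Trapezoidal AUC_0→3.25:
  [0→0.25]: (0.00+19.32)/2 × 0.25 = 2.415
  [0.25→2.25]: (19.32+28.63)/2 × 2 = 47.95
  [2.25→3.25]: (28.63+19.50)/2 × 1 = 24.065
  Sum = 74.43 µg/mL·hr
k_e = ln2 / t½ = 0.693147 / 1.62 = 0.4279 hr^-1
Extrapolated tail: C_last / k_e = 19.50 / 0.4279 = 45.571
AUC_0→∞ = 74.43 + 45.571 = 120.001 µg/mL·hr

AUC = 120 µg/mL·hr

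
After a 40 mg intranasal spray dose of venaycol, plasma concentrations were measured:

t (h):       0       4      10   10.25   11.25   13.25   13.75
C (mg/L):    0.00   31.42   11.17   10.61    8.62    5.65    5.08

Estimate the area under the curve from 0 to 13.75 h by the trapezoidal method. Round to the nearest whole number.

AUC = 220 mg/L·h

Trapezoidal AUC_0→13.75:
  [0→4]: (0.00+31.42)/2 × 4 = 62.84
  [4→10]: (31.42+11.17)/2 × 6 = 127.77
  [10→10.25]: (11.17+10.61)/2 × 0.25 = 2.7225
  [10.25→11.25]: (10.61+8.62)/2 × 1 = 9.615
  [11.25→13.25]: (8.62+5.65)/2 × 2 = 14.27
  [13.25→13.75]: (5.65+5.08)/2 × 0.5 = 2.6825
  Sum = 219.9 mg/L·h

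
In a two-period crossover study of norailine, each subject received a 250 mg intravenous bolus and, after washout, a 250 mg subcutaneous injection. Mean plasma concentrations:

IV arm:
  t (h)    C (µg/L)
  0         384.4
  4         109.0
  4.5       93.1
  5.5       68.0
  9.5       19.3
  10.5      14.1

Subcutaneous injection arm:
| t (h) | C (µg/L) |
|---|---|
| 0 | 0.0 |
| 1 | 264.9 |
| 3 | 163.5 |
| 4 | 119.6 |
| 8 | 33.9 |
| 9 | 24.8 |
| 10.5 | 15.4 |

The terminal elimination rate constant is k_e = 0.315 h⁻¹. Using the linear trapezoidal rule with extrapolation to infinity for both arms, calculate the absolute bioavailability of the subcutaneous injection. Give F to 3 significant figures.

Trapezoidal AUC_0→10.5 (IV):
  [0→4]: (384.4+109.0)/2 × 4 = 986.8
  [4→4.5]: (109.0+93.1)/2 × 0.5 = 50.525
  [4.5→5.5]: (93.1+68.0)/2 × 1 = 80.55
  [5.5→9.5]: (68.0+19.3)/2 × 4 = 174.6
  [9.5→10.5]: (19.3+14.1)/2 × 1 = 16.7
  Sum = 1309.175 µg/L·h
IV tail: 14.1/0.315 = 44.762; AUC_iv,0→∞ = 1309.175 + 44.762 = 1353.937 µg/L·h
Trapezoidal AUC_0→10.5 (subcutaneous injection):
  [0→1]: (0.0+264.9)/2 × 1 = 132.45
  [1→3]: (264.9+163.5)/2 × 2 = 428.4
  [3→4]: (163.5+119.6)/2 × 1 = 141.55
  [4→8]: (119.6+33.9)/2 × 4 = 307.0
  [8→9]: (33.9+24.8)/2 × 1 = 29.35
  [9→10.5]: (24.8+15.4)/2 × 1.5 = 30.15
  Sum = 1068.9 µg/L·h
subcutaneous injection tail: 15.4/0.315 = 48.889; AUC_ev,0→∞ = 1068.9 + 48.889 = 1117.789 µg/L·h
F = (AUC_ev/D_ev)/(AUC_iv/D_iv) = (1117.789/250)/(1353.937/250) = 4.471156/5.415748 = 0.8256

F = 0.826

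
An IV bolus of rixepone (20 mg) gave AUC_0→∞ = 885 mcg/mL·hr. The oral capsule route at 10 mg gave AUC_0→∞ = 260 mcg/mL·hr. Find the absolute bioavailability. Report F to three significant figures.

F = (AUC_ev / D_ev) / (AUC_iv / D_iv)
  = (260/10) / (885/20)
  = 26 / 44.25 = 0.5876

F = 0.588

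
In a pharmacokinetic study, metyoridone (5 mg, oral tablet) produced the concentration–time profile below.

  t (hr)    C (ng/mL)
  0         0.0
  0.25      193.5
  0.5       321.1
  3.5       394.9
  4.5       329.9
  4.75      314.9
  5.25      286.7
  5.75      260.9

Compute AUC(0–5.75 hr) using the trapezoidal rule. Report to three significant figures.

AUC = 1890 ng/mL·hr

Trapezoidal AUC_0→5.75:
  [0→0.25]: (0.0+193.5)/2 × 0.25 = 24.1875
  [0.25→0.5]: (193.5+321.1)/2 × 0.25 = 64.325
  [0.5→3.5]: (321.1+394.9)/2 × 3 = 1074.0
  [3.5→4.5]: (394.9+329.9)/2 × 1 = 362.4
  [4.5→4.75]: (329.9+314.9)/2 × 0.25 = 80.6
  [4.75→5.25]: (314.9+286.7)/2 × 0.5 = 150.4
  [5.25→5.75]: (286.7+260.9)/2 × 0.5 = 136.9
  Sum = 1892.8125 ng/mL·hr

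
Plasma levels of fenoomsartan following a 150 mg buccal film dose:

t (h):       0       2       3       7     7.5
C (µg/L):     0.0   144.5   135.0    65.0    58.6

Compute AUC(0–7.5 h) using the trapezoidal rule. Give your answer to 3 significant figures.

AUC = 715 µg/L·h

Trapezoidal AUC_0→7.5:
  [0→2]: (0.0+144.5)/2 × 2 = 144.5
  [2→3]: (144.5+135.0)/2 × 1 = 139.75
  [3→7]: (135.0+65.0)/2 × 4 = 400.0
  [7→7.5]: (65.0+58.6)/2 × 0.5 = 30.9
  Sum = 715.15 µg/L·h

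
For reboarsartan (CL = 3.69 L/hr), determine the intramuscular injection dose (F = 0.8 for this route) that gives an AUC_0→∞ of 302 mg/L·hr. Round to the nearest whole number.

Dose = 1393 mg

Dose = CL × AUC_0→∞ / F
     = 3.69 × 302 / 0.8 = 1392.975 mg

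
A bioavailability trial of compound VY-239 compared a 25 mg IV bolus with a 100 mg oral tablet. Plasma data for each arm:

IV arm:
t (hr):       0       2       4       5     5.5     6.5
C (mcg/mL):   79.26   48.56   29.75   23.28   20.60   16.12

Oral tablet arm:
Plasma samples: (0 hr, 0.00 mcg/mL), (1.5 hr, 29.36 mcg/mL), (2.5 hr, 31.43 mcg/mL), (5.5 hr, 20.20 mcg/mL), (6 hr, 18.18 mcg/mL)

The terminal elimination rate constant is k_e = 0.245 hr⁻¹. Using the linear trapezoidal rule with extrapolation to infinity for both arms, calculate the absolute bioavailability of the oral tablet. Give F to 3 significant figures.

Trapezoidal AUC_0→6.5 (IV):
  [0→2]: (79.26+48.56)/2 × 2 = 127.82
  [2→4]: (48.56+29.75)/2 × 2 = 78.31
  [4→5]: (29.75+23.28)/2 × 1 = 26.515
  [5→5.5]: (23.28+20.60)/2 × 0.5 = 10.97
  [5.5→6.5]: (20.60+16.12)/2 × 1 = 18.36
  Sum = 261.975 mcg/mL·hr
IV tail: 16.12/0.245 = 65.796; AUC_iv,0→∞ = 261.975 + 65.796 = 327.771 mcg/mL·hr
Trapezoidal AUC_0→6 (oral tablet):
  [0→1.5]: (0.00+29.36)/2 × 1.5 = 22.02
  [1.5→2.5]: (29.36+31.43)/2 × 1 = 30.395
  [2.5→5.5]: (31.43+20.20)/2 × 3 = 77.445
  [5.5→6]: (20.20+18.18)/2 × 0.5 = 9.595
  Sum = 139.455 mcg/mL·hr
oral tablet tail: 18.18/0.245 = 74.204; AUC_ev,0→∞ = 139.455 + 74.204 = 213.659 mcg/mL·hr
F = (AUC_ev/D_ev)/(AUC_iv/D_iv) = (213.659/100)/(327.771/25) = 2.13659/13.11084 = 0.1630

F = 0.163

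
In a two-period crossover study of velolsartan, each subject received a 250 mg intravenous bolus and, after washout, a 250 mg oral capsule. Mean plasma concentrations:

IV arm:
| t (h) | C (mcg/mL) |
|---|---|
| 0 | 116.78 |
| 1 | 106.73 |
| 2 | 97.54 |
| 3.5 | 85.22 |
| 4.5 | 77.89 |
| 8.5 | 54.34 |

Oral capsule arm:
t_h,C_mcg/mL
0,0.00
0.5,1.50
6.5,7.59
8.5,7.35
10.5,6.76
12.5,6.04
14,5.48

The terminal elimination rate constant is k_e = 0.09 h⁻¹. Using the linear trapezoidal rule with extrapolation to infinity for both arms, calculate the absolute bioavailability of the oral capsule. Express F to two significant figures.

Trapezoidal AUC_0→8.5 (IV):
  [0→1]: (116.78+106.73)/2 × 1 = 111.755
  [1→2]: (106.73+97.54)/2 × 1 = 102.135
  [2→3.5]: (97.54+85.22)/2 × 1.5 = 137.07
  [3.5→4.5]: (85.22+77.89)/2 × 1 = 81.555
  [4.5→8.5]: (77.89+54.34)/2 × 4 = 264.46
  Sum = 696.975 mcg/mL·h
IV tail: 54.34/0.09 = 603.778; AUC_iv,0→∞ = 696.975 + 603.778 = 1300.753 mcg/mL·h
Trapezoidal AUC_0→14 (oral capsule):
  [0→0.5]: (0.00+1.50)/2 × 0.5 = 0.375
  [0.5→6.5]: (1.50+7.59)/2 × 6 = 27.27
  [6.5→8.5]: (7.59+7.35)/2 × 2 = 14.94
  [8.5→10.5]: (7.35+6.76)/2 × 2 = 14.11
  [10.5→12.5]: (6.76+6.04)/2 × 2 = 12.8
  [12.5→14]: (6.04+5.48)/2 × 1.5 = 8.64
  Sum = 78.135 mcg/mL·h
oral capsule tail: 5.48/0.09 = 60.889; AUC_ev,0→∞ = 78.135 + 60.889 = 139.024 mcg/mL·h
F = (AUC_ev/D_ev)/(AUC_iv/D_iv) = (139.024/250)/(1300.753/250) = 0.556096/5.203012 = 0.1069

F = 0.11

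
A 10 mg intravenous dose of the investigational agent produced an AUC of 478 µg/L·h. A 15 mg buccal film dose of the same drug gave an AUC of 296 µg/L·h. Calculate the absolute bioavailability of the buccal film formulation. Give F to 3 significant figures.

F = (AUC_ev / D_ev) / (AUC_iv / D_iv)
  = (296/15) / (478/10)
  = 19.7333 / 47.8 = 0.4128

F = 0.413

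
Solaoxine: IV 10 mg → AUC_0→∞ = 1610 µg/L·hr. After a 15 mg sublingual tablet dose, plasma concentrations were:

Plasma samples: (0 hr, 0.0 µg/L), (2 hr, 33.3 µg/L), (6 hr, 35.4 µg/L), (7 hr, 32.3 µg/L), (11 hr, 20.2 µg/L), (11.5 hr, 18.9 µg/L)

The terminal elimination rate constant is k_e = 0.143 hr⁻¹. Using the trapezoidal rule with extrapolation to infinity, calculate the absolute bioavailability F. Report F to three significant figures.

F = 0.187

Trapezoidal AUC_0→11.5 (sublingual tablet):
  [0→2]: (0.0+33.3)/2 × 2 = 33.3
  [2→6]: (33.3+35.4)/2 × 4 = 137.4
  [6→7]: (35.4+32.3)/2 × 1 = 33.85
  [7→11]: (32.3+20.2)/2 × 4 = 105.0
  [11→11.5]: (20.2+18.9)/2 × 0.5 = 9.775
  Sum = 319.325 µg/L·hr
Tail: C_last/k_e = 18.9/0.143 = 132.168
AUC_0→∞ (sublingual tablet) = 319.325 + 132.168 = 451.493 µg/L·hr
F = (AUC_ev/D_ev)/(AUC_iv/D_iv) = (451.493/15)/(1610/10) = 30.0995/161 = 0.1870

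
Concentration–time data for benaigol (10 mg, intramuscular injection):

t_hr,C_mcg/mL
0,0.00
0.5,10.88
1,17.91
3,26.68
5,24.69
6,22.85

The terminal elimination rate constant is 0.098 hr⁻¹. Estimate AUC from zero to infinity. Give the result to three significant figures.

Trapezoidal AUC_0→6:
  [0→0.5]: (0.00+10.88)/2 × 0.5 = 2.72
  [0.5→1]: (10.88+17.91)/2 × 0.5 = 7.1975
  [1→3]: (17.91+26.68)/2 × 2 = 44.59
  [3→5]: (26.68+24.69)/2 × 2 = 51.37
  [5→6]: (24.69+22.85)/2 × 1 = 23.77
  Sum = 129.6475 mcg/mL·hr
Extrapolated tail: C_last / k_e = 22.85 / 0.098 = 233.163
AUC_0→∞ = 129.6475 + 233.163 = 362.8105 mcg/mL·hr

AUC = 363 mcg/mL·hr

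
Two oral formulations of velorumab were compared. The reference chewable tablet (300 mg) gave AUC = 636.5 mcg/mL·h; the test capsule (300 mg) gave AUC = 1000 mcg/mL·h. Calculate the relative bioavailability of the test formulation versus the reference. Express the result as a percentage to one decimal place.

F_rel = (AUC_test/D_test) / (AUC_ref/D_ref)
      = (1000/300) / (636.5/300)
      = 3.33333 / 2.12167 = 1.5711 = 157.11%

F_rel = 157.1%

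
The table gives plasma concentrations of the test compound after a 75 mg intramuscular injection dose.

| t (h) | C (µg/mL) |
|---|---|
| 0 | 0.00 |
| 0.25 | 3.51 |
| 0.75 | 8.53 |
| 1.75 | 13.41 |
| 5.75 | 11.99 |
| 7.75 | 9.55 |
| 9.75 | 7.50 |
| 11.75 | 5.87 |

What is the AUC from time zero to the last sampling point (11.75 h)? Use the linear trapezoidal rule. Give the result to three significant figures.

AUC = 117 µg/mL·h

Trapezoidal AUC_0→11.75:
  [0→0.25]: (0.00+3.51)/2 × 0.25 = 0.43875
  [0.25→0.75]: (3.51+8.53)/2 × 0.5 = 3.01
  [0.75→1.75]: (8.53+13.41)/2 × 1 = 10.97
  [1.75→5.75]: (13.41+11.99)/2 × 4 = 50.8
  [5.75→7.75]: (11.99+9.55)/2 × 2 = 21.54
  [7.75→9.75]: (9.55+7.50)/2 × 2 = 17.05
  [9.75→11.75]: (7.50+5.87)/2 × 2 = 13.37
  Sum = 117.17875 µg/mL·h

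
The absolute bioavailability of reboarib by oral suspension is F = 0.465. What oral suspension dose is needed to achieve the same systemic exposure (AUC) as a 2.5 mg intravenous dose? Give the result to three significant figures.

For equal systemic exposure: F × D_ev = D_iv
D_ev = D_iv / F = 2.5 / 0.465 = 5.37634 mg

D_oral = 5.38 mg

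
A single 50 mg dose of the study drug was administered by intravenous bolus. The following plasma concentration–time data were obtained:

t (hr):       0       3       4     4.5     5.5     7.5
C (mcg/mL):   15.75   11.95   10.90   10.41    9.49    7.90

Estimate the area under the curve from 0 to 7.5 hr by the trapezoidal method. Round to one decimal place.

AUC = 85.6 mcg/mL·hr

Trapezoidal AUC_0→7.5:
  [0→3]: (15.75+11.95)/2 × 3 = 41.55
  [3→4]: (11.95+10.90)/2 × 1 = 11.425
  [4→4.5]: (10.90+10.41)/2 × 0.5 = 5.3275
  [4.5→5.5]: (10.41+9.49)/2 × 1 = 9.95
  [5.5→7.5]: (9.49+7.90)/2 × 2 = 17.39
  Sum = 85.6425 mcg/mL·hr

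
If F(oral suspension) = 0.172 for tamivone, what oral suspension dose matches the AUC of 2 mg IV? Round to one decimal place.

For equal systemic exposure: F × D_ev = D_iv
D_ev = D_iv / F = 2 / 0.172 = 11.6279 mg

D_oral = 11.6 mg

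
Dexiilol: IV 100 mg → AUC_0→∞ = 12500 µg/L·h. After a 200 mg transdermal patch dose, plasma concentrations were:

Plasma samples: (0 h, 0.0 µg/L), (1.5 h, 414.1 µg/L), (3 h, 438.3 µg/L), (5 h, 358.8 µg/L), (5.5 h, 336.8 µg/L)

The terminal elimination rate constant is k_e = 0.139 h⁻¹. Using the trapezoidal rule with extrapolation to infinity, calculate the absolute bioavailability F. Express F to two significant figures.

F = 0.17

Trapezoidal AUC_0→5.5 (transdermal patch):
  [0→1.5]: (0.0+414.1)/2 × 1.5 = 310.575
  [1.5→3]: (414.1+438.3)/2 × 1.5 = 639.3
  [3→5]: (438.3+358.8)/2 × 2 = 797.1
  [5→5.5]: (358.8+336.8)/2 × 0.5 = 173.9
  Sum = 1920.875 µg/L·h
Tail: C_last/k_e = 336.8/0.139 = 2423.022
AUC_0→∞ (transdermal patch) = 1920.875 + 2423.022 = 4343.897 µg/L·h
F = (AUC_ev/D_ev)/(AUC_iv/D_iv) = (4343.897/200)/(12500/100) = 21.719485/125 = 0.1738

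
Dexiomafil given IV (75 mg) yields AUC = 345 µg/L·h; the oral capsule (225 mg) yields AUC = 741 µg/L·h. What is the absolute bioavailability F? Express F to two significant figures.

F = (AUC_ev / D_ev) / (AUC_iv / D_iv)
  = (741/225) / (345/75)
  = 3.29333 / 4.6 = 0.7159

F = 0.72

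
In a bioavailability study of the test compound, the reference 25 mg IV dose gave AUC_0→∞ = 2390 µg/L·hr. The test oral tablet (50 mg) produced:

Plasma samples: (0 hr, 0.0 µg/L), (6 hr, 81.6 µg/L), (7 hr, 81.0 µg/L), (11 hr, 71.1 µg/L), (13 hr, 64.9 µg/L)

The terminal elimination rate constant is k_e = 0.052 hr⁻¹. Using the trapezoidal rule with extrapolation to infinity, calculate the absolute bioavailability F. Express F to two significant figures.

Trapezoidal AUC_0→13 (oral tablet):
  [0→6]: (0.0+81.6)/2 × 6 = 244.8
  [6→7]: (81.6+81.0)/2 × 1 = 81.3
  [7→11]: (81.0+71.1)/2 × 4 = 304.2
  [11→13]: (71.1+64.9)/2 × 2 = 136.0
  Sum = 766.3 µg/L·hr
Tail: C_last/k_e = 64.9/0.052 = 1248.077
AUC_0→∞ (oral tablet) = 766.3 + 1248.077 = 2014.377 µg/L·hr
F = (AUC_ev/D_ev)/(AUC_iv/D_iv) = (2014.377/50)/(2390/25) = 40.28754/95.6 = 0.4214

F = 0.42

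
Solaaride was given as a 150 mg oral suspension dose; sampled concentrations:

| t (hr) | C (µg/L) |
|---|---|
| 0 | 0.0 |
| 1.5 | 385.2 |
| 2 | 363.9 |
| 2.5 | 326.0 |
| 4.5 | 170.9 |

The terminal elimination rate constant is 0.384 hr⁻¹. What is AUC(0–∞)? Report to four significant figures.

Trapezoidal AUC_0→4.5:
  [0→1.5]: (0.0+385.2)/2 × 1.5 = 288.9
  [1.5→2]: (385.2+363.9)/2 × 0.5 = 187.275
  [2→2.5]: (363.9+326.0)/2 × 0.5 = 172.475
  [2.5→4.5]: (326.0+170.9)/2 × 2 = 496.9
  Sum = 1145.55 µg/L·hr
Extrapolated tail: C_last / k_e = 170.9 / 0.384 = 445.052
AUC_0→∞ = 1145.55 + 445.052 = 1590.602 µg/L·hr

AUC = 1591 µg/L·hr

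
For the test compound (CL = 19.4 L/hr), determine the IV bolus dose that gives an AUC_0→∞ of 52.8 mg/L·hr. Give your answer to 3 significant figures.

Dose = 1020 mg

Dose_iv = CL × AUC_0→∞
     = 19.4 × 52.8 = 1024.32 mg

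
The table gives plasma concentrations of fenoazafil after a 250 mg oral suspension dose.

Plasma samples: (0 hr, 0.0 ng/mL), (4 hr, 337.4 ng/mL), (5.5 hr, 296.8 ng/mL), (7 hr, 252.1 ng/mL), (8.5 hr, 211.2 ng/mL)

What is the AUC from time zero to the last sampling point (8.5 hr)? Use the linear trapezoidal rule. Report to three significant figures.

Trapezoidal AUC_0→8.5:
  [0→4]: (0.0+337.4)/2 × 4 = 674.8
  [4→5.5]: (337.4+296.8)/2 × 1.5 = 475.65
  [5.5→7]: (296.8+252.1)/2 × 1.5 = 411.675
  [7→8.5]: (252.1+211.2)/2 × 1.5 = 347.475
  Sum = 1909.6 ng/mL·hr

AUC = 1910 ng/mL·hr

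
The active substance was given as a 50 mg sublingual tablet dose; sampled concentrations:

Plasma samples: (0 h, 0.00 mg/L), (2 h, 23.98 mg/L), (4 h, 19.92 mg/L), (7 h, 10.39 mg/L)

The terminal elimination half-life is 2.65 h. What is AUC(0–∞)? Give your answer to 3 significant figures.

Trapezoidal AUC_0→7:
  [0→2]: (0.00+23.98)/2 × 2 = 23.98
  [2→4]: (23.98+19.92)/2 × 2 = 43.9
  [4→7]: (19.92+10.39)/2 × 3 = 45.465
  Sum = 113.345 mg/L·h
k_e = ln2 / t½ = 0.693147 / 2.65 = 0.2616 h^-1
Extrapolated tail: C_last / k_e = 10.39 / 0.2616 = 39.717
AUC_0→∞ = 113.345 + 39.717 = 153.062 mg/L·h

AUC = 153 mg/L·h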